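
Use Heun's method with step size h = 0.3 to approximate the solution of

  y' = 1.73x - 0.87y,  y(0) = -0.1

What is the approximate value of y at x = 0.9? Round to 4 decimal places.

Heun: k1 = f(x_n, y_n); k2 = f(x_n + h, y_n + h·k1); y_{n+1} = y_n + (h/2)·(k1 + k2).
x=0.000000, y=-0.100000:
  k1 = f(0.000000, -0.100000) = 0.087000
  k2 = f(0.300000, -0.073900) = 0.583293
  y ← -0.100000 + (0.3/2)·(0.087000 + 0.583293) = 0.000544
x=0.300000, y=0.000544:
  k1 = f(0.300000, 0.000544) = 0.518527
  k2 = f(0.600000, 0.156102) = 0.902191
  y ← 0.000544 + (0.3/2)·(0.518527 + 0.902191) = 0.213652
x=0.600000, y=0.213652:
  k1 = f(0.600000, 0.213652) = 0.852123
  k2 = f(0.900000, 0.469289) = 1.148719
  y ← 0.213652 + (0.3/2)·(0.852123 + 1.148719) = 0.513778
y(0.9) ≈ 0.5138

0.5138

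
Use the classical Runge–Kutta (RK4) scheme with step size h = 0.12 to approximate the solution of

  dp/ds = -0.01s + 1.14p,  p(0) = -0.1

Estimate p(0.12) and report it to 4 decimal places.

-0.1147

RK4: k1 = f(s_n, p_n); k2 = f(s_n + h/2, p_n + (h/2)·k1); k3 = f(s_n + h/2, p_n + (h/2)·k2); k4 = f(s_n + h, p_n + h·k3); p_{n+1} = p_n + (h/6)·(k1 + 2k2 + 2k3 + k4).
s=0.000000, p=-0.100000:
  k1 = f(0.000000, -0.100000) = -0.114000
  k2 = f(0.060000, -0.106840) = -0.122398
  k3 = f(0.060000, -0.107344) = -0.122972
  k4 = f(0.120000, -0.114757) = -0.132023
  p ← -0.100000 + (0.12/6)·(k1 + 2k2 + 2k3 + k4) = -0.114735
p(0.12) ≈ -0.1147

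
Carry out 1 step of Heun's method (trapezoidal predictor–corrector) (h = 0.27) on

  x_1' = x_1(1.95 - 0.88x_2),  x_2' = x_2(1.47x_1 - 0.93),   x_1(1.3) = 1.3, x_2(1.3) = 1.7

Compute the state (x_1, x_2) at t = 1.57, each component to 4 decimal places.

1.3911, 2.2779

Heun on (x_1,x_2): k1 = f(t_n, state_n); k2 = f(t_n + h, state_n + h·k1); state_{n+1} = state_n + (h/2)·(k1 + k2).
1.300000: (1.300000, 1.700000)
  k1 = (0.590200, 1.667700)
  predictor → (1.459354, 2.150279)
  k2 = (0.084284, 2.613127)
  → (1.391055, 2.277912)
(x_1(1.57), x_2(1.57)) ≈ (1.3911, 2.2779)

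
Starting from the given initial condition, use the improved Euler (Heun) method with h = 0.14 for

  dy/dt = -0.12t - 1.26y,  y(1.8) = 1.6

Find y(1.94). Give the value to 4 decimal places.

1.3139

Heun: k1 = f(t_n, y_n); k2 = f(t_n + h, y_n + h·k1); y_{n+1} = y_n + (h/2)·(k1 + k2).
t=1.800000, y=1.600000:
  k1 = f(1.800000, 1.600000) = -2.232000
  k2 = f(1.940000, 1.287520) = -1.855075
  y ← 1.600000 + (0.14/2)·(-2.232000 + (-1.855075)) = 1.313905
y(1.94) ≈ 1.3139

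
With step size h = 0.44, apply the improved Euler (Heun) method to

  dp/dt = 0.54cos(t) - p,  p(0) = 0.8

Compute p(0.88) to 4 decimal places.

Heun: k1 = f(t_n, p_n); k2 = f(t_n + h, p_n + h·k1); p_{n+1} = p_n + (h/2)·(k1 + k2).
t=0.000000, p=0.800000:
  k1 = f(0.000000, 0.800000) = -0.260000
  k2 = f(0.440000, 0.685600) = -0.197034
  p ← 0.800000 + (0.44/2)·(-0.260000 + (-0.197034)) = 0.699452
t=0.440000, p=0.699452:
  k1 = f(0.440000, 0.699452) = -0.210887
  k2 = f(0.880000, 0.606662) = -0.262601
  p ← 0.699452 + (0.44/2)·(-0.210887 + (-0.262601)) = 0.595285
p(0.88) ≈ 0.5953

0.5953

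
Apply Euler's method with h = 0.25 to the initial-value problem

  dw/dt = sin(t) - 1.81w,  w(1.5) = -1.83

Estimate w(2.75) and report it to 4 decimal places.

Euler: w_{n+1} = w_n + h·f(t_n, w_n).
t=1.500000, w=-1.830000: f=4.309795 → w ← -1.830000 + 0.25·4.309795 = -0.752551
t=1.750000, w=-0.752551: f=2.346104 → w ← -0.752551 + 0.25·2.346104 = -0.166025
t=2.000000, w=-0.166025: f=1.209803 → w ← -0.166025 + 0.25·1.209803 = 0.136425
t=2.250000, w=0.136425: f=0.531143 → w ← 0.136425 + 0.25·0.531143 = 0.269211
t=2.500000, w=0.269211: f=0.111200 → w ← 0.269211 + 0.25·0.111200 = 0.297011
w(2.75) ≈ 0.2970

0.2970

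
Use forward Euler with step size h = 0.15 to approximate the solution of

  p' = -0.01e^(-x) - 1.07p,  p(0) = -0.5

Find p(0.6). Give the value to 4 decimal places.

-0.2520

Euler: p_{n+1} = p_n + h·f(x_n, p_n).
x=0.000000, p=-0.500000: f=0.525000 → p ← -0.500000 + 0.15·0.525000 = -0.421250
x=0.150000, p=-0.421250: f=0.442130 → p ← -0.421250 + 0.15·0.442130 = -0.354930
x=0.300000, p=-0.354930: f=0.372367 → p ← -0.354930 + 0.15·0.372367 = -0.299075
x=0.450000, p=-0.299075: f=0.313634 → p ← -0.299075 + 0.15·0.313634 = -0.252030
p(0.6) ≈ -0.2520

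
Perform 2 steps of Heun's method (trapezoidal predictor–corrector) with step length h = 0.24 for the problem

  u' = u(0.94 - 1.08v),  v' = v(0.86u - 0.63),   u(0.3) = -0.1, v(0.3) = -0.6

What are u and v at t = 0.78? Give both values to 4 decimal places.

-0.2015, -0.4188

Heun on (u,v): k1 = f(t_n, state_n); k2 = f(t_n + h, state_n + h·k1); state_{n+1} = state_n + (h/2)·(k1 + k2).
0.300000: (-0.100000, -0.600000)
  k1 = (-0.158800, 0.429600)
  predictor → (-0.138112, -0.496896)
  k2 = (-0.203943, 0.372064)
  → (-0.143529, -0.503800)
0.540000: (-0.143529, -0.503800)
  k1 = (-0.213012, 0.379581)
  predictor → (-0.194652, -0.412701)
  k2 = (-0.269733, 0.329088)
  → (-0.201459, -0.418760)
(u(0.78), v(0.78)) ≈ (-0.2015, -0.4188)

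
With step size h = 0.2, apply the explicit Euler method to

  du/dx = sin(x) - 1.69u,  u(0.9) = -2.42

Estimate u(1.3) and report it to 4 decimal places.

-0.7786

Euler: u_{n+1} = u_n + h·f(x_n, u_n).
x=0.900000, u=-2.420000: f=4.873127 → u ← -2.420000 + 0.2·4.873127 = -1.445375
x=1.100000, u=-1.445375: f=3.333890 → u ← -1.445375 + 0.2·3.333890 = -0.778597
u(1.3) ≈ -0.7786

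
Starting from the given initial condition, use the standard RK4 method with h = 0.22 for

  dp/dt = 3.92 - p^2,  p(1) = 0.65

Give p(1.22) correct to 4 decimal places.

RK4: k1 = f(t_n, p_n); k2 = f(t_n + h/2, p_n + (h/2)·k1); k3 = f(t_n + h/2, p_n + (h/2)·k2); k4 = f(t_n + h, p_n + h·k3); p_{n+1} = p_n + (h/6)·(k1 + 2k2 + 2k3 + k4).
t=1.000000, p=0.650000:
  k1 = f(1.000000, 0.650000) = 3.497500
  k2 = f(1.110000, 1.034725) = 2.849344
  k3 = f(1.110000, 0.963428) = 2.991807
  k4 = f(1.220000, 1.308197) = 2.208619
  p ← 0.650000 + (0.22/6)·(k1 + 2k2 + 2k3 + k4) = 1.287575
p(1.22) ≈ 1.2876

1.2876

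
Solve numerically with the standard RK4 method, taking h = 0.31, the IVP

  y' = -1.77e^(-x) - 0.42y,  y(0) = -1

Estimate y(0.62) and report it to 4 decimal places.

RK4: k1 = f(x_n, y_n); k2 = f(x_n + h/2, y_n + (h/2)·k1); k3 = f(x_n + h/2, y_n + (h/2)·k2); k4 = f(x_n + h, y_n + h·k3); y_{n+1} = y_n + (h/6)·(k1 + 2k2 + 2k3 + k4).
x=0.000000, y=-1.000000:
  k1 = f(0.000000, -1.000000) = -1.350000
  k2 = f(0.155000, -1.209250) = -1.007970
  k3 = f(0.155000, -1.156235) = -1.030236
  k4 = f(0.310000, -1.319373) = -0.744064
  y ← -1.000000 + (0.31/6)·(k1 + 2k2 + 2k3 + k4) = -1.318808
x=0.310000, y=-1.318808:
  k1 = f(0.310000, -1.318808) = -0.744302
  k2 = f(0.465000, -1.434175) = -0.509446
  k3 = f(0.465000, -1.397772) = -0.524735
  k4 = f(0.620000, -1.481476) = -0.329942
  y ← -1.318808 + (0.31/6)·(k1 + 2k2 + 2k3 + k4) = -1.481176
y(0.62) ≈ -1.4812

-1.4812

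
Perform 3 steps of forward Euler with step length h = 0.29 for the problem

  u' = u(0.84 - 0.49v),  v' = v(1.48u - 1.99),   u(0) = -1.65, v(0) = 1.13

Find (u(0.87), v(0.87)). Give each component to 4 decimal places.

-2.8291, -0.0628

Euler on (u,v): u_{n+1} = u_n + h·u', v_{n+1} = v_n + h·v'.
0.000000: (-1.650000, 1.130000); f=(-0.472395, -5.008160) → (-1.786995, -0.322366)
0.290000: (-1.786995, -0.322366); f=(-1.783348, 1.494088) → (-2.304166, 0.110919)
0.580000: (-2.304166, 0.110919); f=(-1.810267, -0.598982) → (-2.829143, -0.062786)
(u(0.87), v(0.87)) ≈ (-2.8291, -0.0628)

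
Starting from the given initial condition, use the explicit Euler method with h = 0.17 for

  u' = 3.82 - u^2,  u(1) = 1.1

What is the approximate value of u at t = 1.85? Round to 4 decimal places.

Euler: u_{n+1} = u_n + h·f(t_n, u_n).
t=1.000000, u=1.100000: f=2.610000 → u ← 1.100000 + 0.17·2.610000 = 1.543700
t=1.170000, u=1.543700: f=1.436990 → u ← 1.543700 + 0.17·1.436990 = 1.787988
t=1.340000, u=1.787988: f=0.623098 → u ← 1.787988 + 0.17·0.623098 = 1.893915
t=1.510000, u=1.893915: f=0.233086 → u ← 1.893915 + 0.17·0.233086 = 1.933540
t=1.680000, u=1.933540: f=0.081425 → u ← 1.933540 + 0.17·0.081425 = 1.947382
u(1.85) ≈ 1.9474

1.9474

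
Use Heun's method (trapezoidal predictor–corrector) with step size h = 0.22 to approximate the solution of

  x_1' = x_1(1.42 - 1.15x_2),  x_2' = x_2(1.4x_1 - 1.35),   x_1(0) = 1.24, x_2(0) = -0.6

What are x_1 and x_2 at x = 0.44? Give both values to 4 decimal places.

3.2445, -1.1006

Heun on (x_1,x_2): k1 = f(x_n, state_n); k2 = f(x_n + h, state_n + h·k1); state_{n+1} = state_n + (h/2)·(k1 + k2).
0.000000: (1.240000, -0.600000)
  k1 = (2.616400, -0.231600)
  predictor → (1.815608, -0.650952)
  k2 = (3.937318, -0.775838)
  → (1.960909, -0.710818)
0.220000: (1.960909, -0.710818)
  k1 = (4.387418, -0.991785)
  predictor → (2.926141, -0.929011)
  k2 = (7.281299, -2.551619)
  → (3.244468, -1.100593)
(x_1(0.44), x_2(0.44)) ≈ (3.2445, -1.1006)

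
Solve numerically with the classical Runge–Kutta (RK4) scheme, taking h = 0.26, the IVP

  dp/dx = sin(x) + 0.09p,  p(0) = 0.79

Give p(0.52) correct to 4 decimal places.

0.9621

RK4: k1 = f(x_n, p_n); k2 = f(x_n + h/2, p_n + (h/2)·k1); k3 = f(x_n + h/2, p_n + (h/2)·k2); k4 = f(x_n + h, p_n + h·k3); p_{n+1} = p_n + (h/6)·(k1 + 2k2 + 2k3 + k4).
x=0.000000, p=0.790000:
  k1 = f(0.000000, 0.790000) = 0.071100
  k2 = f(0.130000, 0.799243) = 0.201566
  k3 = f(0.130000, 0.816204) = 0.203092
  k4 = f(0.260000, 0.842804) = 0.332933
  p ← 0.790000 + (0.26/6)·(k1 + 2k2 + 2k3 + k4) = 0.842578
x=0.260000, p=0.842578:
  k1 = f(0.260000, 0.842578) = 0.332913
  k2 = f(0.390000, 0.885857) = 0.459916
  k3 = f(0.390000, 0.902368) = 0.461401
  k4 = f(0.520000, 0.962543) = 0.583509
  p ← 0.842578 + (0.26/6)·(k1 + 2k2 + 2k3 + k4) = 0.962138
p(0.52) ≈ 0.9621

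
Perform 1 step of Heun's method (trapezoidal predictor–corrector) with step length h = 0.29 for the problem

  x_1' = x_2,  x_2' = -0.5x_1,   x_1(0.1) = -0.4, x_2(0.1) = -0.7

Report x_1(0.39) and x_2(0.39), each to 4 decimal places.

Heun on (x_1,x_2): k1 = f(t_n, state_n); k2 = f(t_n + h, state_n + h·k1); state_{n+1} = state_n + (h/2)·(k1 + k2).
0.100000: (-0.400000, -0.700000)
  k1 = (-0.700000, 0.200000)
  predictor → (-0.603000, -0.642000)
  k2 = (-0.642000, 0.301500)
  → (-0.594590, -0.627282)
(x_1(0.39), x_2(0.39)) ≈ (-0.5946, -0.6273)

-0.5946, -0.6273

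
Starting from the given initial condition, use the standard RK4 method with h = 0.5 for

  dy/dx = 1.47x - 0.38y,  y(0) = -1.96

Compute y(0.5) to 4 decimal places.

RK4: k1 = f(x_n, y_n); k2 = f(x_n + h/2, y_n + (h/2)·k1); k3 = f(x_n + h/2, y_n + (h/2)·k2); k4 = f(x_n + h, y_n + h·k3); y_{n+1} = y_n + (h/6)·(k1 + 2k2 + 2k3 + k4).
x=0.000000, y=-1.960000:
  k1 = f(0.000000, -1.960000) = 0.744800
  k2 = f(0.250000, -1.773800) = 1.041544
  k3 = f(0.250000, -1.699614) = 1.013353
  k4 = f(0.500000, -1.453323) = 1.287263
  y ← -1.960000 + (0.5/6)·(k1 + 2k2 + 2k3 + k4) = -1.448179
y(0.5) ≈ -1.4482

-1.4482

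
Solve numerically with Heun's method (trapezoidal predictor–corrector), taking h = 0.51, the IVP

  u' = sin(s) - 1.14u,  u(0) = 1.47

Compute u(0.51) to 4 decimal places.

0.9883

Heun: k1 = f(s_n, u_n); k2 = f(s_n + h, u_n + h·k1); u_{n+1} = u_n + (h/2)·(k1 + k2).
s=0.000000, u=1.470000:
  k1 = f(0.000000, 1.470000) = -1.675800
  k2 = f(0.510000, 0.615342) = -0.213313
  u ← 1.470000 + (0.51/2)·(-1.675800 + (-0.213313)) = 0.988276
u(0.51) ≈ 0.9883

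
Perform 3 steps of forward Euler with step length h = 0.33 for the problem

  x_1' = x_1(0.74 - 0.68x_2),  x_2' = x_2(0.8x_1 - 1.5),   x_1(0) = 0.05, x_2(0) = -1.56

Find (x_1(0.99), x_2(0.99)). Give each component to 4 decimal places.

Euler on (x_1,x_2): x_1_{n+1} = x_1_n + h·x_1', x_2_{n+1} = x_2_n + h·x_2'.
0.000000: (0.050000, -1.560000); f=(0.090040, 2.277600) → (0.079713, -0.808392)
0.330000: (0.079713, -0.808392); f=(0.102807, 1.161036) → (0.113639, -0.425250)
0.660000: (0.113639, -0.425250); f=(0.116954, 0.599215) → (0.152234, -0.227509)
(x_1(0.99), x_2(0.99)) ≈ (0.1522, -0.2275)

0.1522, -0.2275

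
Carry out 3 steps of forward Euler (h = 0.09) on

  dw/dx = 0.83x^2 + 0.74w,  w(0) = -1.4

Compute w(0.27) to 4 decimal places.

-1.6957

Euler: w_{n+1} = w_n + h·f(x_n, w_n).
x=0.000000, w=-1.400000: f=-1.036000 → w ← -1.400000 + 0.09·(-1.036000) = -1.493240
x=0.090000, w=-1.493240: f=-1.098275 → w ← -1.493240 + 0.09·(-1.098275) = -1.592085
x=0.180000, w=-1.592085: f=-1.151251 → w ← -1.592085 + 0.09·(-1.151251) = -1.695697
w(0.27) ≈ -1.6957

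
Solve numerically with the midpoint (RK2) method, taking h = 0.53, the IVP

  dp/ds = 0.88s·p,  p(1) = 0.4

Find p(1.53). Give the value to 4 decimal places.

0.6910

Midpoint: k1 = f(s_n, p_n); k2 = f(s_n + h/2, p_n + (h/2)·k1); p_{n+1} = p_n + h·k2.
s=1.000000, p=0.400000:
  k1 = f(1.000000, 0.400000) = 0.352000
  k2 = f(1.265000, 0.493280) = 0.549119
  p ← 0.400000 + 0.53·0.549119 = 0.691033
p(1.53) ≈ 0.6910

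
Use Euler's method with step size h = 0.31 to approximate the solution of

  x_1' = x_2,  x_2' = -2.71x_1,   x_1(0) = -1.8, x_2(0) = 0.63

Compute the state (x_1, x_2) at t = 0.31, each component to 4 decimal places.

-1.6047, 2.1422

Euler on (x_1,x_2): x_1_{n+1} = x_1_n + h·x_1', x_2_{n+1} = x_2_n + h·x_2'.
0.000000: (-1.800000, 0.630000); f=(0.630000, 4.878000) → (-1.604700, 2.142180)
(x_1(0.31), x_2(0.31)) ≈ (-1.6047, 2.1422)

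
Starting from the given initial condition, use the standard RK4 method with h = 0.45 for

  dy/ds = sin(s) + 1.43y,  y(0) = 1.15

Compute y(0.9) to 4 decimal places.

4.7764

RK4: k1 = f(s_n, y_n); k2 = f(s_n + h/2, y_n + (h/2)·k1); k3 = f(s_n + h/2, y_n + (h/2)·k2); k4 = f(s_n + h, y_n + h·k3); y_{n+1} = y_n + (h/6)·(k1 + 2k2 + 2k3 + k4).
s=0.000000, y=1.150000:
  k1 = f(0.000000, 1.150000) = 1.644500
  k2 = f(0.225000, 1.520012) = 2.396724
  k3 = f(0.225000, 1.689263) = 2.638752
  k4 = f(0.450000, 2.337439) = 3.777503
  y ← 1.150000 + (0.45/6)·(k1 + 2k2 + 2k3 + k4) = 2.311972
s=0.450000, y=2.311972:
  k1 = f(0.450000, 2.311972) = 3.741085
  k2 = f(0.675000, 3.153716) = 5.134711
  k3 = f(0.675000, 3.467282) = 5.583110
  k4 = f(0.900000, 4.824371) = 7.682178
  y ← 2.311972 + (0.45/6)·(k1 + 2k2 + 2k3 + k4) = 4.776390
y(0.9) ≈ 4.7764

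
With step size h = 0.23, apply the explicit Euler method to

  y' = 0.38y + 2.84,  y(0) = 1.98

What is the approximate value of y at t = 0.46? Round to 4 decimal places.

3.7047

Euler: y_{n+1} = y_n + h·f(t_n, y_n).
t=0.000000, y=1.980000: f=3.592400 → y ← 1.980000 + 0.23·3.592400 = 2.806252
t=0.230000, y=2.806252: f=3.906376 → y ← 2.806252 + 0.23·3.906376 = 3.704718
y(0.46) ≈ 3.7047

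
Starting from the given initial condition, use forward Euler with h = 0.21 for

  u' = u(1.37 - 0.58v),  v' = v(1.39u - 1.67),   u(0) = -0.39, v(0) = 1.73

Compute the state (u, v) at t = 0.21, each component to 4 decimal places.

Euler on (u,v): u_{n+1} = u_n + h·u', v_{n+1} = v_n + h·v'.
0.000000: (-0.390000, 1.730000); f=(-0.142974, -3.826933) → (-0.420025, 0.926344)
(u(0.21), v(0.21)) ≈ (-0.4200, 0.9263)

-0.4200, 0.9263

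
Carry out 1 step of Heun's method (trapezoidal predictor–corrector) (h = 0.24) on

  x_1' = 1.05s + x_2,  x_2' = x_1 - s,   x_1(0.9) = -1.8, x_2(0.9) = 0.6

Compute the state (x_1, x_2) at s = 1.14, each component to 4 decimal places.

-1.4767, -0.0323

Heun on (x_1,x_2): k1 = f(s_n, state_n); k2 = f(s_n + h, state_n + h·k1); state_{n+1} = state_n + (h/2)·(k1 + k2).
0.900000: (-1.800000, 0.600000)
  k1 = (1.545000, -2.700000)
  predictor → (-1.429200, -0.048000)
  k2 = (1.149000, -2.569200)
  → (-1.476720, -0.032304)
(x_1(1.14), x_2(1.14)) ≈ (-1.4767, -0.0323)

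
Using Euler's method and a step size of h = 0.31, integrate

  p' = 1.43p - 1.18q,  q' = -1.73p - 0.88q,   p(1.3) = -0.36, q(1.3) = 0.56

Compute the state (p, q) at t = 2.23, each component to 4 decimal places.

Euler on (p,q): p_{n+1} = p_n + h·p', q_{n+1} = q_n + h·q'.
1.300000: (-0.360000, 0.560000); f=(-1.175600, 0.130000) → (-0.724436, 0.600300)
1.610000: (-0.724436, 0.600300); f=(-1.744297, 0.725010) → (-1.265168, 0.825053)
1.920000: (-1.265168, 0.825053); f=(-2.782753, 1.462694) → (-2.127822, 1.278488)
(p(2.23), q(2.23)) ≈ (-2.1278, 1.2785)

-2.1278, 1.2785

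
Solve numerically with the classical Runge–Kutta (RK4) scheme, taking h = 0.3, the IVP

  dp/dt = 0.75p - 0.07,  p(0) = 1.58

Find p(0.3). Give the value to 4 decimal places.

RK4: k1 = f(t_n, p_n); k2 = f(t_n + h/2, p_n + (h/2)·k1); k3 = f(t_n + h/2, p_n + (h/2)·k2); k4 = f(t_n + h, p_n + h·k3); p_{n+1} = p_n + (h/6)·(k1 + 2k2 + 2k3 + k4).
t=0.000000, p=1.580000:
  k1 = f(0.000000, 1.580000) = 1.115000
  k2 = f(0.150000, 1.747250) = 1.240437
  k3 = f(0.150000, 1.766066) = 1.254549
  k4 = f(0.300000, 1.956365) = 1.397274
  p ← 1.580000 + (0.3/6)·(k1 + 2k2 + 2k3 + k4) = 1.955112
p(0.3) ≈ 1.9551

1.9551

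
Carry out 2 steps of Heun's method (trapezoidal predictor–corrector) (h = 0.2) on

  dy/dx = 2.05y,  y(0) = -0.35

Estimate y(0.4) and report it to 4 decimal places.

Heun: k1 = f(x_n, y_n); k2 = f(x_n + h, y_n + h·k1); y_{n+1} = y_n + (h/2)·(k1 + k2).
x=0.000000, y=-0.350000:
  k1 = f(0.000000, -0.350000) = -0.717500
  k2 = f(0.200000, -0.493500) = -1.011675
  y ← -0.350000 + (0.2/2)·(-0.717500 + (-1.011675)) = -0.522917
x=0.200000, y=-0.522917:
  k1 = f(0.200000, -0.522917) = -1.071981
  k2 = f(0.400000, -0.737314) = -1.511493
  y ← -0.522917 + (0.2/2)·(-1.071981 + (-1.511493)) = -0.781265
y(0.4) ≈ -0.7813

-0.7813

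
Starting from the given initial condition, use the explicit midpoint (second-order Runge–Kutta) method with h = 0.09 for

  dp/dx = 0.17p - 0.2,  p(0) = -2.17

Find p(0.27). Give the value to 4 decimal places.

Midpoint: k1 = f(x_n, p_n); k2 = f(x_n + h/2, p_n + (h/2)·k1); p_{n+1} = p_n + h·k2.
x=0.000000, p=-2.170000:
  k1 = f(0.000000, -2.170000) = -0.568900
  k2 = f(0.045000, -2.195600) = -0.573252
  p ← -2.170000 + 0.09·(-0.573252) = -2.221593
x=0.090000, p=-2.221593:
  k1 = f(0.090000, -2.221593) = -0.577671
  k2 = f(0.135000, -2.247588) = -0.582090
  p ← -2.221593 + 0.09·(-0.582090) = -2.273981
x=0.180000, p=-2.273981:
  k1 = f(0.180000, -2.273981) = -0.586577
  k2 = f(0.225000, -2.300377) = -0.591064
  p ← -2.273981 + 0.09·(-0.591064) = -2.327177
p(0.27) ≈ -2.3272

-2.3272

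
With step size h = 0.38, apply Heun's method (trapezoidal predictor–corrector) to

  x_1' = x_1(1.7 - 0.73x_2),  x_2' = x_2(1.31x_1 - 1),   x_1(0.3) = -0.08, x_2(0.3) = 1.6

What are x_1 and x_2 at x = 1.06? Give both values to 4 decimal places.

-0.1600, 0.6983

Heun on (x_1,x_2): k1 = f(x_n, state_n); k2 = f(x_n + h, state_n + h·k1); state_{n+1} = state_n + (h/2)·(k1 + k2).
0.300000: (-0.080000, 1.600000)
  k1 = (-0.042560, -1.767680)
  predictor → (-0.096173, 0.928282)
  k2 = (-0.098323, -1.045232)
  → (-0.106768, 1.065547)
0.680000: (-0.106768, 1.065547)
  k1 = (-0.098456, -1.214580)
  predictor → (-0.144181, 0.604006)
  k2 = (-0.181535, -0.718089)
  → (-0.159966, 0.698339)
(x_1(1.06), x_2(1.06)) ≈ (-0.1600, 0.6983)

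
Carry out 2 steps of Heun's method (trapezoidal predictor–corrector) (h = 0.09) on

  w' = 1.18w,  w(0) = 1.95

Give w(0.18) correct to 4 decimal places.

2.4106

Heun: k1 = f(x_n, w_n); k2 = f(x_n + h, w_n + h·k1); w_{n+1} = w_n + (h/2)·(k1 + k2).
x=0.000000, w=1.950000:
  k1 = f(0.000000, 1.950000) = 2.301000
  k2 = f(0.090000, 2.157090) = 2.545366
  w ← 1.950000 + (0.09/2)·(2.301000 + 2.545366) = 2.168086
x=0.090000, w=2.168086:
  k1 = f(0.090000, 2.168086) = 2.558342
  k2 = f(0.180000, 2.398337) = 2.830038
  w ← 2.168086 + (0.09/2)·(2.558342 + 2.830038) = 2.410564
w(0.18) ≈ 2.4106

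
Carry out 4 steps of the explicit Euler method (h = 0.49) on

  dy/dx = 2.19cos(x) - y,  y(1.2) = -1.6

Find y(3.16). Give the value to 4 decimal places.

-1.3590

Euler: y_{n+1} = y_n + h·f(x_n, y_n).
x=1.200000, y=-1.600000: f=2.393563 → y ← -1.600000 + 0.49·2.393563 = -0.427154
x=1.690000, y=-0.427154: f=0.166716 → y ← -0.427154 + 0.49·0.166716 = -0.345463
x=2.180000, y=-0.345463: f=-0.907687 → y ← -0.345463 + 0.49·(-0.907687) = -0.790230
x=2.670000, y=-0.790230: f=-1.160723 → y ← -0.790230 + 0.49·(-1.160723) = -1.358984
y(3.16) ≈ -1.3590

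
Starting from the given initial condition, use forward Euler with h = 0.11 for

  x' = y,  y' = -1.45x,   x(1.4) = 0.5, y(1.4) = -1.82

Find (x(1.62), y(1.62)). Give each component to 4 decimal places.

0.0908, -1.9476

Euler on (x,y): x_{n+1} = x_n + h·x', y_{n+1} = y_n + h·y'.
1.400000: (0.500000, -1.820000); f=(-1.820000, -0.725000) → (0.299800, -1.899750)
1.510000: (0.299800, -1.899750); f=(-1.899750, -0.434710) → (0.090827, -1.947568)
(x(1.62), y(1.62)) ≈ (0.0908, -1.9476)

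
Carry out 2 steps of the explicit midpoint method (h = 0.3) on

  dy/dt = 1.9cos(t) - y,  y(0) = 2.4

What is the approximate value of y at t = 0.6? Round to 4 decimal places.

2.1198

Midpoint: k1 = f(t_n, y_n); k2 = f(t_n + h/2, y_n + (h/2)·k1); y_{n+1} = y_n + h·k2.
t=0.000000, y=2.400000:
  k1 = f(0.000000, 2.400000) = -0.500000
  k2 = f(0.150000, 2.325000) = -0.446335
  y ← 2.400000 + 0.3·(-0.446335) = 2.266100
t=0.300000, y=2.266100:
  k1 = f(0.300000, 2.266100) = -0.450960
  k2 = f(0.450000, 2.198455) = -0.487606
  y ← 2.266100 + 0.3·(-0.487606) = 2.119818
y(0.6) ≈ 2.1198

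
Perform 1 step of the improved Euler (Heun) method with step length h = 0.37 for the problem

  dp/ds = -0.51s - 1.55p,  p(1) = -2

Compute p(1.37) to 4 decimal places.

-1.3514

Heun: k1 = f(s_n, p_n); k2 = f(s_n + h, p_n + h·k1); p_{n+1} = p_n + (h/2)·(k1 + k2).
s=1.000000, p=-2.000000:
  k1 = f(1.000000, -2.000000) = 2.590000
  k2 = f(1.370000, -1.041700) = 0.915935
  p ← -2.000000 + (0.37/2)·(2.590000 + 0.915935) = -1.351402
p(1.37) ≈ -1.3514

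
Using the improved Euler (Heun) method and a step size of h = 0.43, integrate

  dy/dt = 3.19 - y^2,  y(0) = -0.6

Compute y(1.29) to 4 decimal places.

1.4369

Heun: k1 = f(t_n, y_n); k2 = f(t_n + h, y_n + h·k1); y_{n+1} = y_n + (h/2)·(k1 + k2).
t=0.000000, y=-0.600000:
  k1 = f(0.000000, -0.600000) = 2.830000
  k2 = f(0.430000, 0.616900) = 2.809434
  y ← -0.600000 + (0.43/2)·(2.830000 + 2.809434) = 0.612478
t=0.430000, y=0.612478:
  k1 = f(0.430000, 0.612478) = 2.814870
  k2 = f(0.860000, 1.822873) = -0.132864
  y ← 0.612478 + (0.43/2)·(2.814870 + (-0.132864)) = 1.189110
t=0.860000, y=1.189110:
  k1 = f(0.860000, 1.189110) = 1.776018
  k2 = f(1.290000, 1.952797) = -0.623418
  y ← 1.189110 + (0.43/2)·(1.776018 + (-0.623418)) = 1.436919
y(1.29) ≈ 1.4369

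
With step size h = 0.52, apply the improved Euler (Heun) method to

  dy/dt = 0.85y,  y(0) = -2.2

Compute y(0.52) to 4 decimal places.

Heun: k1 = f(t_n, y_n); k2 = f(t_n + h, y_n + h·k1); y_{n+1} = y_n + (h/2)·(k1 + k2).
t=0.000000, y=-2.200000:
  k1 = f(0.000000, -2.200000) = -1.870000
  k2 = f(0.520000, -3.172400) = -2.696540
  y ← -2.200000 + (0.52/2)·(-1.870000 + (-2.696540)) = -3.387300
y(0.52) ≈ -3.3873

-3.3873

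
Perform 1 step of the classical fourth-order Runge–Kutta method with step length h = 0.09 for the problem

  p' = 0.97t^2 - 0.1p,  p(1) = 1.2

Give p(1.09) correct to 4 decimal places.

1.2842

RK4: k1 = f(t_n, p_n); k2 = f(t_n + h/2, p_n + (h/2)·k1); k3 = f(t_n + h/2, p_n + (h/2)·k2); k4 = f(t_n + h, p_n + h·k3); p_{n+1} = p_n + (h/6)·(k1 + 2k2 + 2k3 + k4).
t=1.000000, p=1.200000:
  k1 = f(1.000000, 1.200000) = 0.850000
  k2 = f(1.045000, 1.238250) = 0.935439
  k3 = f(1.045000, 1.242095) = 0.935055
  k4 = f(1.090000, 1.284155) = 1.024042
  p ← 1.200000 + (0.09/6)·(k1 + 2k2 + 2k3 + k4) = 1.284225
p(1.09) ≈ 1.2842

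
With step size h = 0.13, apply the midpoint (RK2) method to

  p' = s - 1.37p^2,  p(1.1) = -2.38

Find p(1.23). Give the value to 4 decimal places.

-3.6378

Midpoint: k1 = f(s_n, p_n); k2 = f(s_n + h/2, p_n + (h/2)·k1); p_{n+1} = p_n + h·k2.
s=1.100000, p=-2.380000:
  k1 = f(1.100000, -2.380000) = -6.660228
  k2 = f(1.165000, -2.812915) = -9.675111
  p ← -2.380000 + 0.13·(-9.675111) = -3.637764
p(1.23) ≈ -3.6378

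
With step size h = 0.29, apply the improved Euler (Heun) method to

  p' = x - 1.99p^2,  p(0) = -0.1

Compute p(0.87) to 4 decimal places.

Heun: k1 = f(x_n, p_n); k2 = f(x_n + h, p_n + h·k1); p_{n+1} = p_n + (h/2)·(k1 + k2).
x=0.000000, p=-0.100000:
  k1 = f(0.000000, -0.100000) = -0.019900
  k2 = f(0.290000, -0.105771) = 0.267737
  p ← -0.100000 + (0.29/2)·(-0.019900 + 0.267737) = -0.064064
x=0.290000, p=-0.064064:
  k1 = f(0.290000, -0.064064) = 0.281833
  k2 = f(0.580000, 0.017668) = 0.579379
  p ← -0.064064 + (0.29/2)·(0.281833 + 0.579379) = 0.060812
x=0.580000, p=0.060812:
  k1 = f(0.580000, 0.060812) = 0.572641
  k2 = f(0.870000, 0.226878) = 0.767568
  p ← 0.060812 + (0.29/2)·(0.572641 + 0.767568) = 0.255142
p(0.87) ≈ 0.2551

0.2551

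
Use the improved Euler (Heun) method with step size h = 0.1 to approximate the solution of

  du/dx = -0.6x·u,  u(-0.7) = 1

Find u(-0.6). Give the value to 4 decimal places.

Heun: k1 = f(x_n, u_n); k2 = f(x_n + h, u_n + h·k1); u_{n+1} = u_n + (h/2)·(k1 + k2).
x=-0.700000, u=1.000000:
  k1 = f(-0.700000, 1.000000) = 0.420000
  k2 = f(-0.600000, 1.042000) = 0.375120
  u ← 1.000000 + (0.1/2)·(0.420000 + 0.375120) = 1.039756
u(-0.6) ≈ 1.0398

1.0398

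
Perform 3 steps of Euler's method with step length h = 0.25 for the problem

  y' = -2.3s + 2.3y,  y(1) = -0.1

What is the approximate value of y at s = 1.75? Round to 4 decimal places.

-3.8116

Euler: y_{n+1} = y_n + h·f(s_n, y_n).
s=1.000000, y=-0.100000: f=-2.530000 → y ← -0.100000 + 0.25·(-2.530000) = -0.732500
s=1.250000, y=-0.732500: f=-4.559750 → y ← -0.732500 + 0.25·(-4.559750) = -1.872437
s=1.500000, y=-1.872437: f=-7.756606 → y ← -1.872437 + 0.25·(-7.756606) = -3.811589
y(1.75) ≈ -3.8116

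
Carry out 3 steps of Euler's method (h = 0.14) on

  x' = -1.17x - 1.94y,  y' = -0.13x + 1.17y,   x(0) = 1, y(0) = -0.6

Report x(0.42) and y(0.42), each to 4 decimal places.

1.0928, -1.0103

Euler on (x,y): x_{n+1} = x_n + h·x', y_{n+1} = y_n + h·y'.
0.000000: (1.000000, -0.600000); f=(-0.006000, -0.832000) → (0.999160, -0.716480)
0.140000: (0.999160, -0.716480); f=(0.220954, -0.968172) → (1.030094, -0.852024)
0.280000: (1.030094, -0.852024); f=(0.447717, -1.130780) → (1.092774, -1.010333)
(x(0.42), y(0.42)) ≈ (1.0928, -1.0103)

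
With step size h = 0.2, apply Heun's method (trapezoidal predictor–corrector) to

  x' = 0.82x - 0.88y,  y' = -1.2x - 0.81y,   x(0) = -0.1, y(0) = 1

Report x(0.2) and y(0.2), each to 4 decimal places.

-0.2960, 0.8963

Heun on (x,y): k1 = f(s_n, state_n); k2 = f(s_n + h, state_n + h·k1); state_{n+1} = state_n + (h/2)·(k1 + k2).
0.000000: (-0.100000, 1.000000)
  k1 = (-0.962000, -0.690000)
  predictor → (-0.292400, 0.862000)
  k2 = (-0.998328, -0.347340)
  → (-0.296033, 0.896266)
(x(0.2), y(0.2)) ≈ (-0.2960, 0.8963)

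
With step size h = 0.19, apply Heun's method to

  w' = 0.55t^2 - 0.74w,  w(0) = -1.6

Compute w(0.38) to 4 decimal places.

Heun: k1 = f(t_n, w_n); k2 = f(t_n + h, w_n + h·k1); w_{n+1} = w_n + (h/2)·(k1 + k2).
t=0.000000, w=-1.600000:
  k1 = f(0.000000, -1.600000) = 1.184000
  k2 = f(0.190000, -1.375040) = 1.037385
  w ← -1.600000 + (0.19/2)·(1.184000 + 1.037385) = -1.388968
t=0.190000, w=-1.388968:
  k1 = f(0.190000, -1.388968) = 1.047692
  k2 = f(0.380000, -1.189907) = 0.959951
  w ← -1.388968 + (0.19/2)·(1.047692 + 0.959951) = -1.198242
w(0.38) ≈ -1.1982

-1.1982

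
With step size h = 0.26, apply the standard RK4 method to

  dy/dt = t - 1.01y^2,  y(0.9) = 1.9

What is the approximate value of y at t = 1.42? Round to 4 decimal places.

RK4: k1 = f(t_n, y_n); k2 = f(t_n + h/2, y_n + (h/2)·k1); k3 = f(t_n + h/2, y_n + (h/2)·k2); k4 = f(t_n + h, y_n + h·k3); y_{n+1} = y_n + (h/6)·(k1 + 2k2 + 2k3 + k4).
t=0.900000, y=1.900000:
  k1 = f(0.900000, 1.900000) = -2.746100
  k2 = f(1.030000, 1.543007) = -1.374679
  k3 = f(1.030000, 1.721292) = -1.962474
  k4 = f(1.160000, 1.389757) = -0.790738
  y ← 1.900000 + (0.26/6)·(k1 + 2k2 + 2k3 + k4) = 1.457517
t=1.160000, y=1.457517:
  k1 = f(1.160000, 1.457517) = -0.985600
  k2 = f(1.290000, 1.329389) = -0.494948
  k3 = f(1.290000, 1.393174) = -0.670343
  k4 = f(1.420000, 1.283228) = -0.243141
  y ← 1.457517 + (0.26/6)·(k1 + 2k2 + 2k3 + k4) = 1.303280
y(1.42) ≈ 1.3033

1.3033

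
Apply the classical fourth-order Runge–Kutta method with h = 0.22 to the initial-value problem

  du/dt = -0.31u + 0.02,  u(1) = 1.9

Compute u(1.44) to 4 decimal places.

RK4: k1 = f(t_n, u_n); k2 = f(t_n + h/2, u_n + (h/2)·k1); k3 = f(t_n + h/2, u_n + (h/2)·k2); k4 = f(t_n + h, u_n + h·k3); u_{n+1} = u_n + (h/6)·(k1 + 2k2 + 2k3 + k4).
t=1.000000, u=1.900000:
  k1 = f(1.000000, 1.900000) = -0.569000
  k2 = f(1.110000, 1.837410) = -0.549597
  k3 = f(1.110000, 1.839544) = -0.550259
  k4 = f(1.220000, 1.778943) = -0.531472
  u ← 1.900000 + (0.22/6)·(k1 + 2k2 + 2k3 + k4) = 1.778993
t=1.220000, u=1.778993:
  k1 = f(1.220000, 1.778993) = -0.531488
  k2 = f(1.330000, 1.720530) = -0.513364
  k3 = f(1.330000, 1.722523) = -0.513982
  k4 = f(1.440000, 1.665917) = -0.496434
  u ← 1.778993 + (0.22/6)·(k1 + 2k2 + 2k3 + k4) = 1.665964
u(1.44) ≈ 1.6660

1.6660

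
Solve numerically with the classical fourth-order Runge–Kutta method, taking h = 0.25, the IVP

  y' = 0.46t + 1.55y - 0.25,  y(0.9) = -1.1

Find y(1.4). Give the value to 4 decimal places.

-2.1879

RK4: k1 = f(t_n, y_n); k2 = f(t_n + h/2, y_n + (h/2)·k1); k3 = f(t_n + h/2, y_n + (h/2)·k2); k4 = f(t_n + h, y_n + h·k3); y_{n+1} = y_n + (h/6)·(k1 + 2k2 + 2k3 + k4).
t=0.900000, y=-1.100000:
  k1 = f(0.900000, -1.100000) = -1.541000
  k2 = f(1.025000, -1.292625) = -1.782069
  k3 = f(1.025000, -1.322759) = -1.828776
  k4 = f(1.150000, -1.557194) = -2.134651
  y ← -1.100000 + (0.25/6)·(k1 + 2k2 + 2k3 + k4) = -1.554056
t=1.150000, y=-1.554056:
  k1 = f(1.150000, -1.554056) = -2.129787
  k2 = f(1.275000, -1.820279) = -2.484933
  k3 = f(1.275000, -1.864672) = -2.553742
  k4 = f(1.400000, -2.192491) = -3.004362
  y ← -1.554056 + (0.25/6)·(k1 + 2k2 + 2k3 + k4) = -2.187868
y(1.4) ≈ -2.1879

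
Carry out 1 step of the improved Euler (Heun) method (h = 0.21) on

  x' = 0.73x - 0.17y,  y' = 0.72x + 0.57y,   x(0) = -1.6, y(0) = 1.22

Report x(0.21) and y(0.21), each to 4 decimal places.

-1.9093, 1.0965

Heun on (x,y): k1 = f(t_n, state_n); k2 = f(t_n + h, state_n + h·k1); state_{n+1} = state_n + (h/2)·(k1 + k2).
0.000000: (-1.600000, 1.220000)
  k1 = (-1.375400, -0.456600)
  predictor → (-1.888834, 1.124114)
  k2 = (-1.569948, -0.719216)
  → (-1.909262, 1.096539)
(x(0.21), y(0.21)) ≈ (-1.9093, 1.0965)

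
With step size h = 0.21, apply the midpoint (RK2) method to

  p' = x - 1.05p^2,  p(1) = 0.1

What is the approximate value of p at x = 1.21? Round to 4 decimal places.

0.3229

Midpoint: k1 = f(x_n, p_n); k2 = f(x_n + h/2, p_n + (h/2)·k1); p_{n+1} = p_n + h·k2.
x=1.000000, p=0.100000:
  k1 = f(1.000000, 0.100000) = 0.989500
  k2 = f(1.105000, 0.203898) = 1.061347
  p ← 0.100000 + 0.21·1.061347 = 0.322883
p(1.21) ≈ 0.3229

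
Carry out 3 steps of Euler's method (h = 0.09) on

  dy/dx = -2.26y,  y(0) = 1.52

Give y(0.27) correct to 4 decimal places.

0.7684

Euler: y_{n+1} = y_n + h·f(x_n, y_n).
x=0.000000, y=1.520000: f=-3.435200 → y ← 1.520000 + 0.09·(-3.435200) = 1.210832
x=0.090000, y=1.210832: f=-2.736480 → y ← 1.210832 + 0.09·(-2.736480) = 0.964549
x=0.180000, y=0.964549: f=-2.179880 → y ← 0.964549 + 0.09·(-2.179880) = 0.768360
y(0.27) ≈ 0.7684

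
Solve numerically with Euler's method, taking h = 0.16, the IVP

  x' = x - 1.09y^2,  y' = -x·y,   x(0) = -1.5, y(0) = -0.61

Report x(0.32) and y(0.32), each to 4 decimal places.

Euler on (x,y): x_{n+1} = x_n + h·x', y_{n+1} = y_n + h·y'.
0.000000: (-1.500000, -0.610000); f=(-1.905589, -0.915000) → (-1.804894, -0.756400)
0.160000: (-1.804894, -0.756400); f=(-2.428528, -1.365222) → (-2.193459, -0.974836)
(x(0.32), y(0.32)) ≈ (-2.1935, -0.9748)

-2.1935, -0.9748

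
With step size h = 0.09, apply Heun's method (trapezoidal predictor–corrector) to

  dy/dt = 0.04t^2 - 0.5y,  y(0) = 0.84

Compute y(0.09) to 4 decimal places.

0.8031

Heun: k1 = f(t_n, y_n); k2 = f(t_n + h, y_n + h·k1); y_{n+1} = y_n + (h/2)·(k1 + k2).
t=0.000000, y=0.840000:
  k1 = f(0.000000, 0.840000) = -0.420000
  k2 = f(0.090000, 0.802200) = -0.400776
  y ← 0.840000 + (0.09/2)·(-0.420000 + (-0.400776)) = 0.803065
y(0.09) ≈ 0.8031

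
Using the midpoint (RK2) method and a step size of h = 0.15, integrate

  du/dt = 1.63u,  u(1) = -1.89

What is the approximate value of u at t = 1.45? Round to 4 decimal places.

Midpoint: k1 = f(t_n, u_n); k2 = f(t_n + h/2, u_n + (h/2)·k1); u_{n+1} = u_n + h·k2.
t=1.000000, u=-1.890000:
  k1 = f(1.000000, -1.890000) = -3.080700
  k2 = f(1.075000, -2.121052) = -3.457316
  u ← -1.890000 + 0.15·(-3.457316) = -2.408597
t=1.150000, u=-2.408597:
  k1 = f(1.150000, -2.408597) = -3.926014
  k2 = f(1.225000, -2.703048) = -4.405969
  u ← -2.408597 + 0.15·(-4.405969) = -3.069493
t=1.300000, u=-3.069493:
  k1 = f(1.300000, -3.069493) = -5.003273
  k2 = f(1.375000, -3.444738) = -5.614923
  u ← -3.069493 + 0.15·(-5.614923) = -3.911731
u(1.45) ≈ -3.9117

-3.9117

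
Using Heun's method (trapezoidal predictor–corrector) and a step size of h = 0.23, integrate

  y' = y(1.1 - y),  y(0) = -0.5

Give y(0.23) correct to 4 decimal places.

Heun: k1 = f(x_n, y_n); k2 = f(x_n + h, y_n + h·k1); y_{n+1} = y_n + (h/2)·(k1 + k2).
x=0.000000, y=-0.500000:
  k1 = f(0.000000, -0.500000) = -0.800000
  k2 = f(0.230000, -0.684000) = -1.220256
  y ← -0.500000 + (0.23/2)·(-0.800000 + (-1.220256)) = -0.732329
y(0.23) ≈ -0.7323

-0.7323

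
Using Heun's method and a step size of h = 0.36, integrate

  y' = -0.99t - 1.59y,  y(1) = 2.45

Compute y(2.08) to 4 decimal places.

Heun: k1 = f(t_n, y_n); k2 = f(t_n + h, y_n + h·k1); y_{n+1} = y_n + (h/2)·(k1 + k2).
t=1.000000, y=2.450000:
  k1 = f(1.000000, 2.450000) = -4.885500
  k2 = f(1.360000, 0.691220) = -2.445440
  y ← 2.450000 + (0.36/2)·(-4.885500 + (-2.445440)) = 1.130431
t=1.360000, y=1.130431:
  k1 = f(1.360000, 1.130431) = -3.143785
  k2 = f(1.720000, -0.001332) = -1.700682
  y ← 1.130431 + (0.36/2)·(-3.143785 + (-1.700682)) = 0.258427
t=1.720000, y=0.258427:
  k1 = f(1.720000, 0.258427) = -2.113698
  k2 = f(2.080000, -0.502505) = -1.260217
  y ← 0.258427 + (0.36/2)·(-2.113698 + (-1.260217)) = -0.348878
y(2.08) ≈ -0.3489

-0.3489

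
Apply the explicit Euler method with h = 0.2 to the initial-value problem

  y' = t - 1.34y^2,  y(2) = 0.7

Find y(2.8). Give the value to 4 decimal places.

Euler: y_{n+1} = y_n + h·f(t_n, y_n).
t=2.000000, y=0.700000: f=1.343400 → y ← 0.700000 + 0.2·1.343400 = 0.968680
t=2.200000, y=0.968680: f=0.942623 → y ← 0.968680 + 0.2·0.942623 = 1.157205
t=2.400000, y=1.157205: f=0.605576 → y ← 1.157205 + 0.2·0.605576 = 1.278320
t=2.600000, y=1.278320: f=0.410304 → y ← 1.278320 + 0.2·0.410304 = 1.360381
y(2.8) ≈ 1.3604

1.3604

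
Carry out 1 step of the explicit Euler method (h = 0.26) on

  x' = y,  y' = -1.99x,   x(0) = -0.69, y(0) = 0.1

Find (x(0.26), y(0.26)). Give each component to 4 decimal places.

-0.6640, 0.4570

Euler on (x,y): x_{n+1} = x_n + h·x', y_{n+1} = y_n + h·y'.
0.000000: (-0.690000, 0.100000); f=(0.100000, 1.373100) → (-0.664000, 0.457006)
(x(0.26), y(0.26)) ≈ (-0.6640, 0.4570)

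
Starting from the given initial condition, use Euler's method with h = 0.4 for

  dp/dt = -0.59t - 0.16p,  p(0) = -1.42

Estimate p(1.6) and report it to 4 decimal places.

-1.6325

Euler: p_{n+1} = p_n + h·f(t_n, p_n).
t=0.000000, p=-1.420000: f=0.227200 → p ← -1.420000 + 0.4·0.227200 = -1.329120
t=0.400000, p=-1.329120: f=-0.023341 → p ← -1.329120 + 0.4·(-0.023341) = -1.338456
t=0.800000, p=-1.338456: f=-0.257847 → p ← -1.338456 + 0.4·(-0.257847) = -1.441595
t=1.200000, p=-1.441595: f=-0.477345 → p ← -1.441595 + 0.4·(-0.477345) = -1.632533
p(1.6) ≈ -1.6325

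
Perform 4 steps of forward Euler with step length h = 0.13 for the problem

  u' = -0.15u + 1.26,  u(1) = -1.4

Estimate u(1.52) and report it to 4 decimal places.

-0.6577

Euler: u_{n+1} = u_n + h·f(t_n, u_n).
t=1.000000, u=-1.400000: f=1.470000 → u ← -1.400000 + 0.13·1.470000 = -1.208900
t=1.130000, u=-1.208900: f=1.441335 → u ← -1.208900 + 0.13·1.441335 = -1.021526
t=1.260000, u=-1.021526: f=1.413229 → u ← -1.021526 + 0.13·1.413229 = -0.837807
t=1.390000, u=-0.837807: f=1.385671 → u ← -0.837807 + 0.13·1.385671 = -0.657669
u(1.52) ≈ -0.6577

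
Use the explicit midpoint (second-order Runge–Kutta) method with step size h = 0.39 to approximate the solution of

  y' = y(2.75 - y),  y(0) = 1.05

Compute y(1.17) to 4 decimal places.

Midpoint: k1 = f(s_n, y_n); k2 = f(s_n + h/2, y_n + (h/2)·k1); y_{n+1} = y_n + h·k2.
s=0.000000, y=1.050000:
  k1 = f(0.000000, 1.050000) = 1.785000
  k2 = f(0.195000, 1.398075) = 1.890093
  y ← 1.050000 + 0.39·1.890093 = 1.787136
s=0.390000, y=1.787136:
  k1 = f(0.390000, 1.787136) = 1.720769
  k2 = f(0.585000, 2.122686) = 1.331591
  y ← 1.787136 + 0.39·1.331591 = 2.306456
s=0.780000, y=2.306456:
  k1 = f(0.780000, 2.306456) = 1.023014
  k2 = f(0.975000, 2.505944) = 0.611590
  y ← 2.306456 + 0.39·0.611590 = 2.544977
y(1.17) ≈ 2.5450

2.5450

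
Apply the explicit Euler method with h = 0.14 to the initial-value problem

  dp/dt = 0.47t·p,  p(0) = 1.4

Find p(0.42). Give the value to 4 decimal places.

1.4389

Euler: p_{n+1} = p_n + h·f(t_n, p_n).
t=0.000000, p=1.400000: f=0.000000 → p ← 1.400000 + 0.14·0.000000 = 1.400000
t=0.140000, p=1.400000: f=0.092120 → p ← 1.400000 + 0.14·0.092120 = 1.412897
t=0.280000, p=1.412897: f=0.185937 → p ← 1.412897 + 0.14·0.185937 = 1.438928
p(0.42) ≈ 1.4389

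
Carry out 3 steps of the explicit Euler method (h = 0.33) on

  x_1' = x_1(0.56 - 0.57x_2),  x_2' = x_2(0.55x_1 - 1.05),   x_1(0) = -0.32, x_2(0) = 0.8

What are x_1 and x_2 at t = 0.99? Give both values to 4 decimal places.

-0.4102, 0.1661

Euler on (x_1,x_2): x_1_{n+1} = x_1_n + h·x_1', x_2_{n+1} = x_2_n + h·x_2'.
0.000000: (-0.320000, 0.800000); f=(-0.033280, -0.980800) → (-0.330982, 0.476336)
0.330000: (-0.330982, 0.476336); f=(-0.095485, -0.586865) → (-0.362492, 0.282670)
0.660000: (-0.362492, 0.282670); f=(-0.144590, -0.353160) → (-0.410207, 0.166128)
(x_1(0.99), x_2(0.99)) ≈ (-0.4102, 0.1661)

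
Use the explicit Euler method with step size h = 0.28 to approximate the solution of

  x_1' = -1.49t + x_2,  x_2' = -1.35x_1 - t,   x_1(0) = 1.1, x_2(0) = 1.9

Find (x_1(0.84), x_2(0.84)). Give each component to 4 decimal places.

Euler on (x_1,x_2): x_1_{n+1} = x_1_n + h·x_1', x_2_{n+1} = x_2_n + h·x_2'.
0.000000: (1.100000, 1.900000); f=(1.900000, -1.485000) → (1.632000, 1.484200)
0.280000: (1.632000, 1.484200); f=(1.067000, -2.483200) → (1.930760, 0.788904)
0.560000: (1.930760, 0.788904); f=(-0.045496, -3.166526) → (1.918021, -0.097723)
(x_1(0.84), x_2(0.84)) ≈ (1.9180, -0.0977)

1.9180, -0.0977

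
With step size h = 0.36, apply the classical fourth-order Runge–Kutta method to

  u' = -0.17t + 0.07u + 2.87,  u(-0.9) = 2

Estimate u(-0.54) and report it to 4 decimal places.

RK4: k1 = f(t_n, u_n); k2 = f(t_n + h/2, u_n + (h/2)·k1); k3 = f(t_n + h/2, u_n + (h/2)·k2); k4 = f(t_n + h, u_n + h·k3); u_{n+1} = u_n + (h/6)·(k1 + 2k2 + 2k3 + k4).
t=-0.900000, u=2.000000:
  k1 = f(-0.900000, 2.000000) = 3.163000
  k2 = f(-0.720000, 2.569340) = 3.172254
  k3 = f(-0.720000, 2.571006) = 3.172370
  k4 = f(-0.540000, 3.142053) = 3.181744
  u ← 2.000000 + (0.36/6)·(k1 + 2k2 + 2k3 + k4) = 3.142040
u(-0.54) ≈ 3.1420

3.1420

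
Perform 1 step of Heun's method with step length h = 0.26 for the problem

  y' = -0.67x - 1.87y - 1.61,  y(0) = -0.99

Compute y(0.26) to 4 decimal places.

-0.9652

Heun: k1 = f(x_n, y_n); k2 = f(x_n + h, y_n + h·k1); y_{n+1} = y_n + (h/2)·(k1 + k2).
x=0.000000, y=-0.990000:
  k1 = f(0.000000, -0.990000) = 0.241300
  k2 = f(0.260000, -0.927262) = -0.050220
  y ← -0.990000 + (0.26/2)·(0.241300 + (-0.050220)) = -0.965160
y(0.26) ≈ -0.9652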